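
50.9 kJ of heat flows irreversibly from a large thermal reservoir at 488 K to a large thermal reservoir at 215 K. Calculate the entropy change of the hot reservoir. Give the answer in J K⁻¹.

ΔS_hot = -104 J/K

The hot reservoir loses heat Q, so ΔS_hot = −Q/T_H = −50900/488 = -104 J/K.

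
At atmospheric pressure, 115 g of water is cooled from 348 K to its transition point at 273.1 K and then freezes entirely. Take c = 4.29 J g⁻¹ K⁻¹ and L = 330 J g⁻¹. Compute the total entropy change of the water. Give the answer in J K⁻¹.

Cooling step: ΔS₁ = m c ln(T_tr/T_i) = 115 × 4.29 × ln(273.1/348) = -119.6 J/K.
Phase change: ΔS₂ = −mL/T_tr = −115 × 330 / 273.1 = -139 J/K.
ΔS_total = (-119.6) + (-139) = -259 J/K.

ΔS = -259 J/K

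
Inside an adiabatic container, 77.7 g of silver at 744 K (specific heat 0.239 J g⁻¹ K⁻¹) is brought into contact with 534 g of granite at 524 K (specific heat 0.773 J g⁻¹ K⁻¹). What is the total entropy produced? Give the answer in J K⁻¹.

ΔS_total = 1.22 J/K

Energy balance: T_f = (m₁c₁T₁ + m₂c₂T₂)/(m₁c₁ + m₂c₂) = 533.47 K.
ΔS₁ = m₁c₁ ln(T_f/T₁) = 18.5703 × ln(533.47/744) = -6.177 J/K.
ΔS₂ = m₂c₂ ln(T_f/T₂) = 412.782 × ln(533.47/524) = 7.394 J/K.
ΔS_total = -6.177 + 7.394 = 1.22 J/K.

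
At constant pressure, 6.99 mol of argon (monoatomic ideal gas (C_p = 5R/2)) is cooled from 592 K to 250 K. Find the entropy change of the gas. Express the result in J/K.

ΔS = -125 J/K

At constant pressure, ΔS = nC_p ln(T₂/T₁) with C_p = 5R/2 = 20.79 J mol⁻¹ K⁻¹.
ΔS = 6.99 × 20.79 × ln(250/592) = -125 J/K.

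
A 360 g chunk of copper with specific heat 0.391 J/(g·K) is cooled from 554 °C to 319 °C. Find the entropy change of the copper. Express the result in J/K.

In kelvin: T₁ = 827.15 K, T₂ = 592.15 K. ΔS = ∫dQ_rev/T = m c ln(T₂/T₁) = 360 × 0.391 × ln(592.15/827.15) = -47 J/K.

ΔS = -47 J/K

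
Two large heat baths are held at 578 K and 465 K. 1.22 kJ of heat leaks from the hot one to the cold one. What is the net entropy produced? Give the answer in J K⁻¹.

ΔS_total = 0.513 J/K

ΔS_hot = −Q/T_H = −1220/578 = -2.111 J/K and ΔS_cold = +Q/T_C = 1220/465 = 2.624 J/K.
ΔS_total = -2.111 + 2.624 = 0.513 J/K, positive as the second law requires.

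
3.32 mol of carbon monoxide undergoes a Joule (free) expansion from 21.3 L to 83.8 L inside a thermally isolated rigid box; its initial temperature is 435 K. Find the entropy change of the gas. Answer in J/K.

ΔS_gas = 37.8 J/K

No heat is exchanged and no work is done, so the ideal-gas temperature stays constant.
Entropy is a state function; using a reversible isothermal path, ΔS_gas = nR ln(V₂/V₁) = 3.32 × 8.314 × ln(83.8/21.3) = 37.8 J/K.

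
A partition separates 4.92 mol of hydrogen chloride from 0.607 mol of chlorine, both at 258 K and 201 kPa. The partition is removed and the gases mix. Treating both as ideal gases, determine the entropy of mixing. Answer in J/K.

ΔS_mix = 15.9 J/K

Mole fractions: x_A = 4.92/5.53 = 0.89, x_B = 0.11.
ΔS_mix = −R(n_A ln x_A + n_B ln x_B) = −8.314 × (4.92 ln 0.89 + 0.607 ln 0.11) = 15.9 J/K.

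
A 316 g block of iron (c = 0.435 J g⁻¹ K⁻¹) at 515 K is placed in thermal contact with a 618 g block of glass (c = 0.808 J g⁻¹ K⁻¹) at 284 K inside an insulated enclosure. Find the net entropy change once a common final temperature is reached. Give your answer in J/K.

ΔS_total = 21.2 J/K

Energy balance: T_f = (m₁c₁T₁ + m₂c₂T₂)/(m₁c₁ + m₂c₂) = 333.86 K.
ΔS₁ = m₁c₁ ln(T_f/T₁) = 137.46 × ln(333.86/515) = -59.58 J/K.
ΔS₂ = m₂c₂ ln(T_f/T₂) = 499.344 × ln(333.86/284) = 80.77 J/K.
ΔS_total = -59.58 + 80.77 = 21.2 J/K.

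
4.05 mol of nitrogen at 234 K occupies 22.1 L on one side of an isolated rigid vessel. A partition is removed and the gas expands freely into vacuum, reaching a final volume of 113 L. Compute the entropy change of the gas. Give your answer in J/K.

ΔS_gas = 54.9 J/K

No heat is exchanged and no work is done, so the ideal-gas temperature stays constant.
Entropy is a state function; using a reversible isothermal path, ΔS_gas = nR ln(V₂/V₁) = 4.05 × 8.314 × ln(113/22.1) = 54.9 J/K.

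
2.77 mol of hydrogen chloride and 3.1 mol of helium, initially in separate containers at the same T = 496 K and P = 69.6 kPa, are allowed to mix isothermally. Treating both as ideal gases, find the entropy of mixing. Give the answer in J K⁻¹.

Mole fractions: x_A = 2.77/5.87 = 0.472, x_B = 0.528.
ΔS_mix = −R(n_A ln x_A + n_B ln x_B) = −8.314 × (2.77 ln 0.472 + 3.1 ln 0.528) = 33.8 J/K.

ΔS_mix = 33.8 J/K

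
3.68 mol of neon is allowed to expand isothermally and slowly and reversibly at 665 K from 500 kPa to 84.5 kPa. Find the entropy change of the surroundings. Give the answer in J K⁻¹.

ΔS_surr = -54.4 J/K

For an isothermal ideal gas ΔS_gas = nR ln(P₁/P₂) = 3.68 × 8.314 × ln(500/84.5) = 54.4 J/K.
The process is reversible, so ΔS_surr = −ΔS_gas = -54.4 J/K and ΔS_universe = 0.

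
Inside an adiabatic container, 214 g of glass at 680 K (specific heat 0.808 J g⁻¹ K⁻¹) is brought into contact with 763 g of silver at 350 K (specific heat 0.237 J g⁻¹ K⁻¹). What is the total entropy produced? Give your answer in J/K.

Energy balance: T_f = (m₁c₁T₁ + m₂c₂T₂)/(m₁c₁ + m₂c₂) = 511.31 K.
ΔS₁ = m₁c₁ ln(T_f/T₁) = 172.912 × ln(511.31/680) = -49.3 J/K.
ΔS₂ = m₂c₂ ln(T_f/T₂) = 180.831 × ln(511.31/350) = 68.54 J/K.
ΔS_total = -49.3 + 68.54 = 19.2 J/K.

ΔS_total = 19.2 J/K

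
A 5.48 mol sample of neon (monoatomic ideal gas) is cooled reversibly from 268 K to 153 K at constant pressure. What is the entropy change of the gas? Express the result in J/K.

ΔS = -63.8 J/K

At constant pressure, ΔS = nC_p ln(T₂/T₁) with C_p = 5R/2 = 20.79 J mol⁻¹ K⁻¹.
ΔS = 5.48 × 20.79 × ln(153/268) = -63.8 J/K.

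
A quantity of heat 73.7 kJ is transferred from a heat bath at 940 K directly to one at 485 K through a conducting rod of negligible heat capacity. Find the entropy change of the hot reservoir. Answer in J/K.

ΔS_hot = -78.4 J/K

The hot reservoir loses heat Q, so ΔS_hot = −Q/T_H = −73700/940 = -78.4 J/K.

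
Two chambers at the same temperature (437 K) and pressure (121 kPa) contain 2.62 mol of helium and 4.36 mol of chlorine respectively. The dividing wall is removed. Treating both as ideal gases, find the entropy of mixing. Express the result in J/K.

ΔS_mix = 38.4 J/K

Mole fractions: x_A = 2.62/6.98 = 0.375, x_B = 0.625.
ΔS_mix = −R(n_A ln x_A + n_B ln x_B) = −8.314 × (2.62 ln 0.375 + 4.36 ln 0.625) = 38.4 J/K.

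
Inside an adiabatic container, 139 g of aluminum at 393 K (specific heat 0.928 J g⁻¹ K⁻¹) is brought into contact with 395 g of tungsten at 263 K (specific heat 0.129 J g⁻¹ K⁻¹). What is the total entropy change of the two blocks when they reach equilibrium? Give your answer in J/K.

ΔS_total = 2.77 J/K

Energy balance: T_f = (m₁c₁T₁ + m₂c₂T₂)/(m₁c₁ + m₂c₂) = 356.19 K.
ΔS₁ = m₁c₁ ln(T_f/T₁) = 128.992 × ln(356.19/393) = -12.686 J/K.
ΔS₂ = m₂c₂ ln(T_f/T₂) = 50.955 × ln(356.19/263) = 15.455 J/K.
ΔS_total = -12.686 + 15.455 = 2.77 J/K.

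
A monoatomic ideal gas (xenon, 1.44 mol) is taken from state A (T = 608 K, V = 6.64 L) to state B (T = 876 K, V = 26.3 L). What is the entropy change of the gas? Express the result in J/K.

ΔS = 23 J/K

Entropy is a state function: ΔS = nC_V ln(T₂/T₁) + nR ln(V₂/V₁), with C_V = 3R/2 = 12.47 J mol⁻¹ K⁻¹ for a monoatomic ideal gas.
ΔS = 1.44 × [12.47 × ln(876/608) + 8.314 × ln(26.3/6.64)] = 23 J/K.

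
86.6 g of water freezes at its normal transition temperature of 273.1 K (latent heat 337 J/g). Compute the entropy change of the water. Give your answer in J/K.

Heat released by the substance: Q = −mL = −86.6 × 337 = −29184.2 J.
At constant T, ΔS = Q_rev/T = −29184.2 / 273.1 = -107 J/K.

ΔS = -107 J/K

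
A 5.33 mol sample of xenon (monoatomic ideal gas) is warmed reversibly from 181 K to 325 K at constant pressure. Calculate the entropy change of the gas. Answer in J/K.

ΔS = 64.8 J/K

At constant pressure, ΔS = nC_p ln(T₂/T₁) with C_p = 5R/2 = 20.79 J mol⁻¹ K⁻¹.
ΔS = 5.33 × 20.79 × ln(325/181) = 64.8 J/K.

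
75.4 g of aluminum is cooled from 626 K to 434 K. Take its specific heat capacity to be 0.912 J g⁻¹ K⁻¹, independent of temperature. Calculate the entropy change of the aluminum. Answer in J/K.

ΔS = ∫dQ_rev/T = m c ln(T₂/T₁) = 75.4 × 0.912 × ln(434/626) = -25.2 J/K.

ΔS = -25.2 J/K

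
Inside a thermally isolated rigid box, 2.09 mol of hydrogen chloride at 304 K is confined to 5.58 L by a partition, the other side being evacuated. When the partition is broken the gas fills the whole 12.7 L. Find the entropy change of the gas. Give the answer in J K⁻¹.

No heat is exchanged and no work is done, so the ideal-gas temperature stays constant.
Entropy is a state function; using a reversible isothermal path, ΔS_gas = nR ln(V₂/V₁) = 2.09 × 8.314 × ln(12.7/5.58) = 14.3 J/K.

ΔS_gas = 14.3 J/K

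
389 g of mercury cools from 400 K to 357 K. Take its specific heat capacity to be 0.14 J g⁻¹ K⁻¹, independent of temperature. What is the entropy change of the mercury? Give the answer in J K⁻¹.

ΔS = -6.19 J/K

ΔS = ∫dQ_rev/T = m c ln(T₂/T₁) = 389 × 0.14 × ln(357/400) = -6.19 J/K.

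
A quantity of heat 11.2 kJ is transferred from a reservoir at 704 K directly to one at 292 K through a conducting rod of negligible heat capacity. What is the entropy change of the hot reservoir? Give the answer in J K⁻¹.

The hot reservoir loses heat Q, so ΔS_hot = −Q/T_H = −11200/704 = -15.9 J/K.

ΔS_hot = -15.9 J/K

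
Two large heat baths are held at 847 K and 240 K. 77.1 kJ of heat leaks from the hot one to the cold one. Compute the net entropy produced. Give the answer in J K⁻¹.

ΔS_total = 230 J/K

ΔS_hot = −Q/T_H = −77100/847 = -91.03 J/K and ΔS_cold = +Q/T_C = 77100/240 = 321.2 J/K.
ΔS_total = -91.03 + 321.2 = 230 J/K, positive as the second law requires.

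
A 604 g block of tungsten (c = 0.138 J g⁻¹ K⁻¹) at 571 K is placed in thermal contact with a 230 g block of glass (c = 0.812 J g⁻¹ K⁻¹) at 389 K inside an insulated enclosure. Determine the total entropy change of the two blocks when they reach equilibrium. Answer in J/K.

ΔS_total = 4.44 J/K

Energy balance: T_f = (m₁c₁T₁ + m₂c₂T₂)/(m₁c₁ + m₂c₂) = 445.16 K.
ΔS₁ = m₁c₁ ln(T_f/T₁) = 83.352 × ln(445.16/571) = -20.75 J/K.
ΔS₂ = m₂c₂ ln(T_f/T₂) = 186.76 × ln(445.16/389) = 25.19 J/K.
ΔS_total = -20.75 + 25.19 = 4.44 J/K.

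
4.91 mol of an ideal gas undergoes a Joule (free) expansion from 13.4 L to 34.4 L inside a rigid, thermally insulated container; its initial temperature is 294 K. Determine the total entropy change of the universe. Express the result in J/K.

For an ideal gas in free expansion Q = 0 and W = 0, so T is unchanged.
Entropy is a state function; using a reversible isothermal path, ΔS_gas = nR ln(V₂/V₁) = 4.91 × 8.314 × ln(34.4/13.4) = 38.5 J/K.
The insulated surroundings exchange no heat, so ΔS_surr = 0 and ΔS_universe = ΔS_gas.

ΔS_universe = 38.5 J/K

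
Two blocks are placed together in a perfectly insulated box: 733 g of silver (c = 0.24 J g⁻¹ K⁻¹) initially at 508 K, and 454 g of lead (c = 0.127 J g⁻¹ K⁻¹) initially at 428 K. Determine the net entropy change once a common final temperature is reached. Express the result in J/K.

ΔS_total = 0.619 J/K

Energy balance: T_f = (m₁c₁T₁ + m₂c₂T₂)/(m₁c₁ + m₂c₂) = 488.25 K.
ΔS₁ = m₁c₁ ln(T_f/T₁) = 175.92 × ln(488.25/508) = -6.975 J/K.
ΔS₂ = m₂c₂ ln(T_f/T₂) = 57.658 × ln(488.25/428) = 7.594 J/K.
ΔS_total = -6.975 + 7.594 = 0.619 J/K.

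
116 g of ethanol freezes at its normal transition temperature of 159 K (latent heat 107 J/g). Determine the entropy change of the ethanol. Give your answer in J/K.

Heat released by the substance: Q = −mL = −116 × 107 = −12412 J.
At constant T, ΔS = Q_rev/T = −12412 / 159 = -78.1 J/K.

ΔS = -78.1 J/K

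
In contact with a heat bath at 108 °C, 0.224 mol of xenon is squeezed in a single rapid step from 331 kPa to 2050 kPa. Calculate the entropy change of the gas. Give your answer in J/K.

Entropy is a state function, so ΔS_gas depends only on the end states.
For an isothermal ideal gas ΔS_gas = nR ln(P₁/P₂) = 0.224 × 8.314 × ln(331/2050) = -3.4 J/K.

ΔS_gas = -3.4 J/K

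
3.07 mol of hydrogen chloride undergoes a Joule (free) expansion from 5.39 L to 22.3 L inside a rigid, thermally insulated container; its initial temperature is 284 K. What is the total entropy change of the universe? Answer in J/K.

ΔS_universe = 36.2 J/K

No heat is exchanged and no work is done, so the ideal-gas temperature stays constant.
Entropy is a state function; using a reversible isothermal path, ΔS_gas = nR ln(V₂/V₁) = 3.07 × 8.314 × ln(22.3/5.39) = 36.2 J/K.
The insulated surroundings exchange no heat, so ΔS_surr = 0 and ΔS_universe = ΔS_gas.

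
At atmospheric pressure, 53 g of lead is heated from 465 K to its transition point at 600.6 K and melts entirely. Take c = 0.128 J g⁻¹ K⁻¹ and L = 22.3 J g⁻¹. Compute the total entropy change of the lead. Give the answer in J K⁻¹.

Warming step: ΔS₁ = m c ln(T_tr/T_i) = 53 × 0.128 × ln(600.6/465) = 1.736 J/K.
Phase change: ΔS₂ = +mL/T_tr = 53 × 22.3 / 600.6 = 1.968 J/K.
ΔS_total = (1.736) + (1.968) = 3.7 J/K.

ΔS = 3.7 J/K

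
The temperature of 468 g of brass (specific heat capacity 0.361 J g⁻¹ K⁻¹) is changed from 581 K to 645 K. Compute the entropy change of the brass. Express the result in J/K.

ΔS = 17.7 J/K

ΔS = ∫dQ_rev/T = m c ln(T₂/T₁) = 468 × 0.361 × ln(645/581) = 17.7 J/K.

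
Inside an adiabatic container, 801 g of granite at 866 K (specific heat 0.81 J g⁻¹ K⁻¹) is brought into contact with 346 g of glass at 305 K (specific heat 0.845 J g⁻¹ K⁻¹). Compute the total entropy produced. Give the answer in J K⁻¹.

Energy balance: T_f = (m₁c₁T₁ + m₂c₂T₂)/(m₁c₁ + m₂c₂) = 691.73 K.
ΔS₁ = m₁c₁ ln(T_f/T₁) = 648.81 × ln(691.73/866) = -145.8 J/K.
ΔS₂ = m₂c₂ ln(T_f/T₂) = 292.37 × ln(691.73/305) = 239.4 J/K.
ΔS_total = -145.8 + 239.4 = 93.6 J/K.

ΔS_total = 93.6 J/K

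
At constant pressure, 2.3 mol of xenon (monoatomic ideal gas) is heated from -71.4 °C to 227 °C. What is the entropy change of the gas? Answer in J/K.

ΔS = 43.4 J/K

In kelvin: T₁ = 201.75 K, T₂ = 500.15 K. At constant pressure, ΔS = nC_p ln(T₂/T₁) with C_p = 5R/2 = 20.79 J mol⁻¹ K⁻¹.
ΔS = 2.3 × 20.79 × ln(500.15/201.75) = 43.4 J/K.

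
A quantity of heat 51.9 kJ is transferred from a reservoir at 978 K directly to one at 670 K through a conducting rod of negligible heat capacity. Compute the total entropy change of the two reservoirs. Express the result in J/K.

ΔS_hot = −Q/T_H = −51900/978 = -53.07 J/K and ΔS_cold = +Q/T_C = 51900/670 = 77.46 J/K.
ΔS_total = -53.07 + 77.46 = 24.4 J/K, positive as the second law requires.

ΔS_total = 24.4 J/K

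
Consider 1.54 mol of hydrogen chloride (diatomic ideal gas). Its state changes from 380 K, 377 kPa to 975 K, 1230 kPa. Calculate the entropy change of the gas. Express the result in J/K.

ΔS = nC_p ln(T₂/T₁) − nR ln(P₂/P₁), with C_p = 7R/2 = 29.1 J mol⁻¹ K⁻¹ for a diatomic ideal gas.
ΔS = 1.54 × [29.1 × ln(975/380) − 8.314 × ln(1230/377)] = 27.1 J/K.

ΔS = 27.1 J/K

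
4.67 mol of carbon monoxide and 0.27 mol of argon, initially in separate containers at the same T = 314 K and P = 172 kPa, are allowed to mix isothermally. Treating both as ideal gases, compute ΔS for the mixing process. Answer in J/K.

ΔS_mix = 8.71 J/K

Mole fractions: x_A = 4.67/4.94 = 0.945, x_B = 0.0547.
ΔS_mix = −R(n_A ln x_A + n_B ln x_B) = −8.314 × (4.67 ln 0.945 + 0.27 ln 0.0547) = 8.71 J/K.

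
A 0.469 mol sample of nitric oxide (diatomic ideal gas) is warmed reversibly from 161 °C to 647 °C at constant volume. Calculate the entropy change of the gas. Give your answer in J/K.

In kelvin: T₁ = 434.15 K, T₂ = 920.15 K. At constant volume, ΔS = nC_V ln(T₂/T₁) with C_V = 5R/2 = 20.79 J mol⁻¹ K⁻¹.
ΔS = 0.469 × 20.79 × ln(920.15/434.15) = 7.32 J/K.

ΔS = 7.32 J/K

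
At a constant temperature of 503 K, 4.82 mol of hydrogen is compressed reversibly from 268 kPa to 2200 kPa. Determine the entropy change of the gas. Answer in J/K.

ΔS_gas = -84.4 J/K

For an isothermal ideal gas ΔS_gas = nR ln(P₁/P₂) = 4.82 × 8.314 × ln(268/2200) = -84.4 J/K.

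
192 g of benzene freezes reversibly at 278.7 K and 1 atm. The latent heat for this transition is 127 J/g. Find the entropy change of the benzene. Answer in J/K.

Heat released by the substance: Q = −mL = −192 × 127 = −24384 J.
At constant T, ΔS = Q_rev/T = −24384 / 278.7 = -87.5 J/K.

ΔS = -87.5 J/K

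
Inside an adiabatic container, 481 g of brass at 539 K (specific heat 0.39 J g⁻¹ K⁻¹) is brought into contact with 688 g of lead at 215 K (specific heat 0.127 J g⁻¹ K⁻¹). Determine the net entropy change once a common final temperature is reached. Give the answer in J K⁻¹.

Energy balance: T_f = (m₁c₁T₁ + m₂c₂T₂)/(m₁c₁ + m₂c₂) = 436.04 K.
ΔS₁ = m₁c₁ ln(T_f/T₁) = 187.59 × ln(436.04/539) = -39.76 J/K.
ΔS₂ = m₂c₂ ln(T_f/T₂) = 87.376 × ln(436.04/215) = 61.78 J/K.
ΔS_total = -39.76 + 61.78 = 22 J/K.

ΔS_total = 22 J/K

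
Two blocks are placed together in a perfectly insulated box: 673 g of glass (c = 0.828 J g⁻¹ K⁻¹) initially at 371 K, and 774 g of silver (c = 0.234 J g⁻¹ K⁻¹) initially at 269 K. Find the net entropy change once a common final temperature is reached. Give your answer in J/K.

Energy balance: T_f = (m₁c₁T₁ + m₂c₂T₂)/(m₁c₁ + m₂c₂) = 345.98 K.
ΔS₁ = m₁c₁ ln(T_f/T₁) = 557.244 × ln(345.98/371) = -38.91 J/K.
ΔS₂ = m₂c₂ ln(T_f/T₂) = 181.116 × ln(345.98/269) = 45.58 J/K.
ΔS_total = -38.91 + 45.58 = 6.67 J/K.

ΔS_total = 6.67 J/K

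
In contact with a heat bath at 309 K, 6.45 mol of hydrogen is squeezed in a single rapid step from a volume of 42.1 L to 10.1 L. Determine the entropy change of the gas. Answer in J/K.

ΔS_gas = -76.6 J/K

Entropy is a state function, so ΔS_gas depends only on the end states.
For an isothermal ideal gas ΔS_gas = nR ln(V₂/V₁) = 6.45 × 8.314 × ln(10.1/42.1) = -76.6 J/K.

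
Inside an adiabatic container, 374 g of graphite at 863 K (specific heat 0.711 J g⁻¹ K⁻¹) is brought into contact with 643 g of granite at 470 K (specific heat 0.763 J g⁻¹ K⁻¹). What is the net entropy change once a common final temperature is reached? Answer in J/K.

Energy balance: T_f = (m₁c₁T₁ + m₂c₂T₂)/(m₁c₁ + m₂c₂) = 608.14 K.
ΔS₁ = m₁c₁ ln(T_f/T₁) = 265.914 × ln(608.14/863) = -93.07 J/K.
ΔS₂ = m₂c₂ ln(T_f/T₂) = 490.609 × ln(608.14/470) = 126.4 J/K.
ΔS_total = -93.07 + 126.4 = 33.3 J/K.

ΔS_total = 33.3 J/K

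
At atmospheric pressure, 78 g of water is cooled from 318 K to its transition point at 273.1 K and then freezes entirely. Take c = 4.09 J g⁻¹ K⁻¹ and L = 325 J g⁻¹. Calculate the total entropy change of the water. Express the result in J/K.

Cooling step: ΔS₁ = m c ln(T_tr/T_i) = 78 × 4.09 × ln(273.1/318) = -48.56 J/K.
Phase change: ΔS₂ = −mL/T_tr = −78 × 325 / 273.1 = -92.82 J/K.
ΔS_total = (-48.56) + (-92.82) = -141 J/K.

ΔS = -141 J/K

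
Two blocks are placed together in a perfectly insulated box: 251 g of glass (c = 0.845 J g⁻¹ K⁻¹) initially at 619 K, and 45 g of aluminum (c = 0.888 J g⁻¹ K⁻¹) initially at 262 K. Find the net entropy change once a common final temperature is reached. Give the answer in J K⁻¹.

ΔS_total = 10.2 J/K

Energy balance: T_f = (m₁c₁T₁ + m₂c₂T₂)/(m₁c₁ + m₂c₂) = 562.4 K.
ΔS₁ = m₁c₁ ln(T_f/T₁) = 212.095 × ln(562.4/619) = -20.34 J/K.
ΔS₂ = m₂c₂ ln(T_f/T₂) = 39.96 × ln(562.4/262) = 30.52 J/K.
ΔS_total = -20.34 + 30.52 = 10.2 J/K.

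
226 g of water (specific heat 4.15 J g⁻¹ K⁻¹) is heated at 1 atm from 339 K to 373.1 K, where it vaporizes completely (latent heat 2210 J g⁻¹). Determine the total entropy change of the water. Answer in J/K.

Warming step: ΔS₁ = m c ln(T_tr/T_i) = 226 × 4.15 × ln(373.1/339) = 89.89 J/K.
Phase change: ΔS₂ = +mL/T_tr = 226 × 2210 / 373.1 = 1339 J/K.
ΔS_total = (89.89) + (1339) = 1430 J/K.

ΔS = 1430 J/K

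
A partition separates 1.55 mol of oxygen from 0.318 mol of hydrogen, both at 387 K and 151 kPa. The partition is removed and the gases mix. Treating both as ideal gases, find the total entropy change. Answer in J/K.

ΔS_mix = 7.09 J/K

Mole fractions: x_A = 1.55/1.87 = 0.83, x_B = 0.17.
ΔS_mix = −R(n_A ln x_A + n_B ln x_B) = −8.314 × (1.55 ln 0.83 + 0.318 ln 0.17) = 7.09 J/K.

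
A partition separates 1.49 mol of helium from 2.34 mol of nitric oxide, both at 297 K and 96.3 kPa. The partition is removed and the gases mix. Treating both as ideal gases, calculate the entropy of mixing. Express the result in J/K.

ΔS_mix = 21.3 J/K

Mole fractions: x_A = 1.49/3.83 = 0.389, x_B = 0.611.
ΔS_mix = −R(n_A ln x_A + n_B ln x_B) = −8.314 × (1.49 ln 0.389 + 2.34 ln 0.611) = 21.3 J/K.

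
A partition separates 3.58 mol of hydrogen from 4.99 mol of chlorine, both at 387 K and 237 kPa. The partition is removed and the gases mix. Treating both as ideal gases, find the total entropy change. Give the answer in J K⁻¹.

ΔS_mix = 48.4 J/K

Mole fractions: x_A = 3.58/8.57 = 0.418, x_B = 0.582.
ΔS_mix = −R(n_A ln x_A + n_B ln x_B) = −8.314 × (3.58 ln 0.418 + 4.99 ln 0.582) = 48.4 J/K.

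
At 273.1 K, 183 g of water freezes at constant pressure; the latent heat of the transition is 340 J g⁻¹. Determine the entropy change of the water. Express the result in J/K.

ΔS = -228 J/K

Heat released by the substance: Q = −mL = −183 × 340 = −62220 J.
At constant T, ΔS = Q_rev/T = −62220 / 273.1 = -228 J/K.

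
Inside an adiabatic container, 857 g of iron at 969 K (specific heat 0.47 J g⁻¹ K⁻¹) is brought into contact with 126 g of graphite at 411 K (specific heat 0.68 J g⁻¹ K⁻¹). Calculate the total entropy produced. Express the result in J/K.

ΔS_total = 21.5 J/K

Energy balance: T_f = (m₁c₁T₁ + m₂c₂T₂)/(m₁c₁ + m₂c₂) = 871.12 K.
ΔS₁ = m₁c₁ ln(T_f/T₁) = 402.79 × ln(871.12/969) = -42.89 J/K.
ΔS₂ = m₂c₂ ln(T_f/T₂) = 85.68 × ln(871.12/411) = 64.36 J/K.
ΔS_total = -42.89 + 64.36 = 21.5 J/K.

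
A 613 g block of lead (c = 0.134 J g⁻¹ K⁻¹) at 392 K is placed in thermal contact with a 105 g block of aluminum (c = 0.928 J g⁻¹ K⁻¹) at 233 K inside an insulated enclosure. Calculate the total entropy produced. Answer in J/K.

Energy balance: T_f = (m₁c₁T₁ + m₂c₂T₂)/(m₁c₁ + m₂c₂) = 305.73 K.
ΔS₁ = m₁c₁ ln(T_f/T₁) = 82.142 × ln(305.73/392) = -20.42 J/K.
ΔS₂ = m₂c₂ ln(T_f/T₂) = 97.44 × ln(305.73/233) = 26.47 J/K.
ΔS_total = -20.42 + 26.47 = 6.05 J/K.

ΔS_total = 6.05 J/K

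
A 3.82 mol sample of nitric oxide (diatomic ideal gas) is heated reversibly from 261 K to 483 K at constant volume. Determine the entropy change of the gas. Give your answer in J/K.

ΔS = 48.9 J/K

At constant volume, ΔS = nC_V ln(T₂/T₁) with C_V = 5R/2 = 20.79 J mol⁻¹ K⁻¹.
ΔS = 3.82 × 20.79 × ln(483/261) = 48.9 J/K.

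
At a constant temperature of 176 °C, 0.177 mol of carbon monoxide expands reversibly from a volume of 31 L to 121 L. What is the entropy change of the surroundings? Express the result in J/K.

For an isothermal ideal gas ΔS_gas = nR ln(V₂/V₁) = 0.177 × 8.314 × ln(121/31) = 2 J/K.
The process is reversible, so ΔS_surr = −ΔS_gas = -2 J/K and ΔS_universe = 0.

ΔS_surr = -2 J/K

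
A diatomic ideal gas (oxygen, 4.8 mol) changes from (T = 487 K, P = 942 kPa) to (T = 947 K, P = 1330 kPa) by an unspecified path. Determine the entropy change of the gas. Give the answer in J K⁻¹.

ΔS = 79.1 J/K

ΔS = nC_p ln(T₂/T₁) − nR ln(P₂/P₁), with C_p = 7R/2 = 29.1 J mol⁻¹ K⁻¹ for a diatomic ideal gas.
ΔS = 4.8 × [29.1 × ln(947/487) − 8.314 × ln(1330/942)] = 79.1 J/K.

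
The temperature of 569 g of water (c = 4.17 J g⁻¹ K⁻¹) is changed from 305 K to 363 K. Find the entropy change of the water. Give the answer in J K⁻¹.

ΔS = ∫dQ_rev/T = m c ln(T₂/T₁) = 569 × 4.17 × ln(363/305) = 413 J/K.

ΔS = 413 J/K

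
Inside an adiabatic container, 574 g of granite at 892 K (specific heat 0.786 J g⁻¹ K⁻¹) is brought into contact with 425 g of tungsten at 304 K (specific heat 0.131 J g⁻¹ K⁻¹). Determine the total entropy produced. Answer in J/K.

ΔS_total = 21.8 J/K

Energy balance: T_f = (m₁c₁T₁ + m₂c₂T₂)/(m₁c₁ + m₂c₂) = 827.41 K.
ΔS₁ = m₁c₁ ln(T_f/T₁) = 451.164 × ln(827.41/892) = -33.91 J/K.
ΔS₂ = m₂c₂ ln(T_f/T₂) = 55.675 × ln(827.41/304) = 55.75 J/K.
ΔS_total = -33.91 + 55.75 = 21.8 J/K.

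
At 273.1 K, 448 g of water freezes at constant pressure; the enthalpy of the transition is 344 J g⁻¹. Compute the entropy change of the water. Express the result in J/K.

ΔS = -564 J/K

Heat released by the substance: Q = −mL = −448 × 344 = −154112 J.
At constant T, ΔS = Q_rev/T = −154112 / 273.1 = -564 J/K.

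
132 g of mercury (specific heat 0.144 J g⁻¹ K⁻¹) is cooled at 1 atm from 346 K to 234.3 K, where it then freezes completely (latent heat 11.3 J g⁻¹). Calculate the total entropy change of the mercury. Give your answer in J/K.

ΔS = -13.8 J/K

Cooling step: ΔS₁ = m c ln(T_tr/T_i) = 132 × 0.144 × ln(234.3/346) = -7.41 J/K.
Phase change: ΔS₂ = −mL/T_tr = −132 × 11.3 / 234.3 = -6.366 J/K.
ΔS_total = (-7.41) + (-6.366) = -13.8 J/K.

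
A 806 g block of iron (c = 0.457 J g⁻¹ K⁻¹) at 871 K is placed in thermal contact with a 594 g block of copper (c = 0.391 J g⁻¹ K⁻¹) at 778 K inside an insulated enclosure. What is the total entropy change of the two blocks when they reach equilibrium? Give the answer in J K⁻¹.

ΔS_total = 0.9 J/K

Energy balance: T_f = (m₁c₁T₁ + m₂c₂T₂)/(m₁c₁ + m₂c₂) = 835.04 K.
ΔS₁ = m₁c₁ ln(T_f/T₁) = 368.342 × ln(835.04/871) = -15.53 J/K.
ΔS₂ = m₂c₂ ln(T_f/T₂) = 232.254 × ln(835.04/778) = 16.43 J/K.
ΔS_total = -15.53 + 16.43 = 0.9 J/K.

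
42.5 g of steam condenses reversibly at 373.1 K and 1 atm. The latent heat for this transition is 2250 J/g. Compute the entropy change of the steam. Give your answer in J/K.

Heat released by the substance: Q = −mL = −42.5 × 2250 = −95625 J.
At constant T, ΔS = Q_rev/T = −95625 / 373.1 = -256 J/K.

ΔS = -256 J/K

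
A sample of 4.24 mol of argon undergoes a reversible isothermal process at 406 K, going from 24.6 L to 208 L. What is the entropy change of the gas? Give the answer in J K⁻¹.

For an isothermal ideal gas ΔS_gas = nR ln(V₂/V₁) = 4.24 × 8.314 × ln(208/24.6) = 75.3 J/K.

ΔS_gas = 75.3 J/K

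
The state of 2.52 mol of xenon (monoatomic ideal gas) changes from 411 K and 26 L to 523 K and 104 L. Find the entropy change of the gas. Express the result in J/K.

Entropy is a state function: ΔS = nC_V ln(T₂/T₁) + nR ln(V₂/V₁), with C_V = 3R/2 = 12.47 J mol⁻¹ K⁻¹ for a monoatomic ideal gas.
ΔS = 2.52 × [12.47 × ln(523/411) + 8.314 × ln(104/26)] = 36.6 J/K.

ΔS = 36.6 J/K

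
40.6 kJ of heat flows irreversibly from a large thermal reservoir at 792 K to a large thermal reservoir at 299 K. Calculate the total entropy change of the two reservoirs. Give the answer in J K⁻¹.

ΔS_hot = −Q/T_H = −40600/792 = -51.26 J/K and ΔS_cold = +Q/T_C = 40600/299 = 135.8 J/K.
ΔS_total = -51.26 + 135.8 = 84.5 J/K, positive as the second law requires.

ΔS_total = 84.5 J/K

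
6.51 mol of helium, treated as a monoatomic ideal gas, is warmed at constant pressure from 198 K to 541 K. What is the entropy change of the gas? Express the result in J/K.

At constant pressure, ΔS = nC_p ln(T₂/T₁) with C_p = 5R/2 = 20.79 J mol⁻¹ K⁻¹.
ΔS = 6.51 × 20.79 × ln(541/198) = 136 J/K.

ΔS = 136 J/K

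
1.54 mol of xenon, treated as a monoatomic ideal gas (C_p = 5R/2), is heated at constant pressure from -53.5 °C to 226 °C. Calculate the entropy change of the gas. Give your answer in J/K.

In kelvin: T₁ = 219.65 K, T₂ = 499.15 K. At constant pressure, ΔS = nC_p ln(T₂/T₁) with C_p = 5R/2 = 20.79 J mol⁻¹ K⁻¹.
ΔS = 1.54 × 20.79 × ln(499.15/219.65) = 26.3 J/K.

ΔS = 26.3 J/K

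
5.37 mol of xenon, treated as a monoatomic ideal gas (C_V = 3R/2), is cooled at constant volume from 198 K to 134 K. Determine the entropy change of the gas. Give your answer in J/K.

At constant volume, ΔS = nC_V ln(T₂/T₁) with C_V = 3R/2 = 12.47 J mol⁻¹ K⁻¹.
ΔS = 5.37 × 12.47 × ln(134/198) = -26.1 J/K.

ΔS = -26.1 J/K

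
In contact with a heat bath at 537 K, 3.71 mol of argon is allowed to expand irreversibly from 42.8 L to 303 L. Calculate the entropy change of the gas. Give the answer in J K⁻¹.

Entropy is a state function, so ΔS_gas depends only on the end states.
For an isothermal ideal gas ΔS_gas = nR ln(V₂/V₁) = 3.71 × 8.314 × ln(303/42.8) = 60.4 J/K.

ΔS_gas = 60.4 J/K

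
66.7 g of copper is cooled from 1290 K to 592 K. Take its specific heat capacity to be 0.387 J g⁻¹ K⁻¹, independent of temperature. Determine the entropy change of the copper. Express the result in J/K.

ΔS = ∫dQ_rev/T = m c ln(T₂/T₁) = 66.7 × 0.387 × ln(592/1290) = -20.1 J/K.

ΔS = -20.1 J/K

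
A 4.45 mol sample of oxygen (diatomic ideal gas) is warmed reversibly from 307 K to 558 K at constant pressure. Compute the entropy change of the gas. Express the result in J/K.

ΔS = 77.4 J/K

At constant pressure, ΔS = nC_p ln(T₂/T₁) with C_p = 7R/2 = 29.1 J mol⁻¹ K⁻¹.
ΔS = 4.45 × 29.1 × ln(558/307) = 77.4 J/K.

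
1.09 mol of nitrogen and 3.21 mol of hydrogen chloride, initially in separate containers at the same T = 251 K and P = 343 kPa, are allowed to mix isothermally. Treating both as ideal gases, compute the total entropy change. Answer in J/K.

ΔS_mix = 20.2 J/K

Mole fractions: x_A = 1.09/4.3 = 0.253, x_B = 0.747.
ΔS_mix = −R(n_A ln x_A + n_B ln x_B) = −8.314 × (1.09 ln 0.253 + 3.21 ln 0.747) = 20.2 J/K.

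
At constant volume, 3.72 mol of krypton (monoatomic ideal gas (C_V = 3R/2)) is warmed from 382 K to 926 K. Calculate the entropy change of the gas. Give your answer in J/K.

ΔS = 41.1 J/K

At constant volume, ΔS = nC_V ln(T₂/T₁) with C_V = 3R/2 = 12.47 J mol⁻¹ K⁻¹.
ΔS = 3.72 × 12.47 × ln(926/382) = 41.1 J/K.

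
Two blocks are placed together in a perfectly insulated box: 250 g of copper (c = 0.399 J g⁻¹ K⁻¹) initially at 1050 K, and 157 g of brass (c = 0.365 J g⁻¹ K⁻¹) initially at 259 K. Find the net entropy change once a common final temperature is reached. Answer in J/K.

ΔS_total = 29.7 J/K

Energy balance: T_f = (m₁c₁T₁ + m₂c₂T₂)/(m₁c₁ + m₂c₂) = 761.39 K.
ΔS₁ = m₁c₁ ln(T_f/T₁) = 99.75 × ln(761.39/1050) = -32.06 J/K.
ΔS₂ = m₂c₂ ln(T_f/T₂) = 57.305 × ln(761.39/259) = 61.79 J/K.
ΔS_total = -32.06 + 61.79 = 29.7 J/K.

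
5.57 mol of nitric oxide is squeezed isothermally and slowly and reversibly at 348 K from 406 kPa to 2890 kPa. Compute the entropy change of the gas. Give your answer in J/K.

For an isothermal ideal gas ΔS_gas = nR ln(P₁/P₂) = 5.57 × 8.314 × ln(406/2890) = -90.9 J/K.

ΔS_gas = -90.9 J/K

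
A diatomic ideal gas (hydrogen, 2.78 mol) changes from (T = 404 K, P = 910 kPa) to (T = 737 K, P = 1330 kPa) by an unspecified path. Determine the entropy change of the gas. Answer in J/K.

ΔS = nC_p ln(T₂/T₁) − nR ln(P₂/P₁), with C_p = 7R/2 = 29.1 J mol⁻¹ K⁻¹ for a diatomic ideal gas.
ΔS = 2.78 × [29.1 × ln(737/404) − 8.314 × ln(1330/910)] = 39.9 J/K.

ΔS = 39.9 J/K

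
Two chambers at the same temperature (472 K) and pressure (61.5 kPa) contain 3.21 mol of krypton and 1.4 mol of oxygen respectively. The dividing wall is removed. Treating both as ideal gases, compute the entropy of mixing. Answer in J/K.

Mole fractions: x_A = 3.21/4.61 = 0.696, x_B = 0.304.
ΔS_mix = −R(n_A ln x_A + n_B ln x_B) = −8.314 × (3.21 ln 0.696 + 1.4 ln 0.304) = 23.5 J/K.

ΔS_mix = 23.5 J/K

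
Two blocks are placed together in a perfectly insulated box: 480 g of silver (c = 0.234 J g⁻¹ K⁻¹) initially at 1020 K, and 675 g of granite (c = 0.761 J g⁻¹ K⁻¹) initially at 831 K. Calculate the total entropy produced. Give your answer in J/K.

Energy balance: T_f = (m₁c₁T₁ + m₂c₂T₂)/(m₁c₁ + m₂c₂) = 864.91 K.
ΔS₁ = m₁c₁ ln(T_f/T₁) = 112.32 × ln(864.91/1020) = -18.53 J/K.
ΔS₂ = m₂c₂ ln(T_f/T₂) = 513.675 × ln(864.91/831) = 20.55 J/K.
ΔS_total = -18.53 + 20.55 = 2.02 J/K.

ΔS_total = 2.02 J/K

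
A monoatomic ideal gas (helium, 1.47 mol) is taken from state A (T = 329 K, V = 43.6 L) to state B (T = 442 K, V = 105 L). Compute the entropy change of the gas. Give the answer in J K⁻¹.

ΔS = 16.2 J/K

Entropy is a state function: ΔS = nC_V ln(T₂/T₁) + nR ln(V₂/V₁), with C_V = 3R/2 = 12.47 J mol⁻¹ K⁻¹ for a monoatomic ideal gas.
ΔS = 1.47 × [12.47 × ln(442/329) + 8.314 × ln(105/43.6)] = 16.2 J/K.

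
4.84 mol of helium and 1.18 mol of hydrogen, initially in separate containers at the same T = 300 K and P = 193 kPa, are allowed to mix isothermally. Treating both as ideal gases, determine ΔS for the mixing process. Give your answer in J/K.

ΔS_mix = 24.8 J/K

Mole fractions: x_A = 4.84/6.02 = 0.804, x_B = 0.196.
ΔS_mix = −R(n_A ln x_A + n_B ln x_B) = −8.314 × (4.84 ln 0.804 + 1.18 ln 0.196) = 24.8 J/K.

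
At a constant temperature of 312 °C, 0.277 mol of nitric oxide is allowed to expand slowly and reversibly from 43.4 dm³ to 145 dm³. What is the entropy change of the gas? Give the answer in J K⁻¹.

ΔS_gas = 2.78 J/K

For an isothermal ideal gas ΔS_gas = nR ln(V₂/V₁) = 0.277 × 8.314 × ln(145/43.4) = 2.78 J/K.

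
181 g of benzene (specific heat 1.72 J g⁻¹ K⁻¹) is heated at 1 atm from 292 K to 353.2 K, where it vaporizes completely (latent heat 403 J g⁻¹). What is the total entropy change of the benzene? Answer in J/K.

ΔS = 266 J/K

Warming step: ΔS₁ = m c ln(T_tr/T_i) = 181 × 1.72 × ln(353.2/292) = 59.24 J/K.
Phase change: ΔS₂ = +mL/T_tr = 181 × 403 / 353.2 = 206.5 J/K.
ΔS_total = (59.24) + (206.5) = 266 J/K.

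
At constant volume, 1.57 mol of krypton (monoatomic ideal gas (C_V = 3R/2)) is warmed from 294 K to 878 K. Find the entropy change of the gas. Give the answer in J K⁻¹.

ΔS = 21.4 J/K

At constant volume, ΔS = nC_V ln(T₂/T₁) with C_V = 3R/2 = 12.47 J mol⁻¹ K⁻¹.
ΔS = 1.57 × 12.47 × ln(878/294) = 21.4 J/K.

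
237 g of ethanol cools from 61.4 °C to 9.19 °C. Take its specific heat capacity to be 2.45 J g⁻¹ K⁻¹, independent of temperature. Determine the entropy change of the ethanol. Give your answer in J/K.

In kelvin: T₁ = 334.55 K, T₂ = 282.34 K. ΔS = ∫dQ_rev/T = m c ln(T₂/T₁) = 237 × 2.45 × ln(282.34/334.55) = -98.5 J/K.

ΔS = -98.5 J/K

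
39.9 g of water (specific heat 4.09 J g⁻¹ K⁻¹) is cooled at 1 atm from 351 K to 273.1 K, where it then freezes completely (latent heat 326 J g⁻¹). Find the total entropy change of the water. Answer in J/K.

ΔS = -88.6 J/K

Cooling step: ΔS₁ = m c ln(T_tr/T_i) = 39.9 × 4.09 × ln(273.1/351) = -40.95 J/K.
Phase change: ΔS₂ = −mL/T_tr = −39.9 × 326 / 273.1 = -47.63 J/K.
ΔS_total = (-40.95) + (-47.63) = -88.6 J/K.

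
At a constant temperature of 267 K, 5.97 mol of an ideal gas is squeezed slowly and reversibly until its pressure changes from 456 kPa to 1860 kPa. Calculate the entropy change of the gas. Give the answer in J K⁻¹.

For an isothermal ideal gas ΔS_gas = nR ln(P₁/P₂) = 5.97 × 8.314 × ln(456/1860) = -69.8 J/K.

ΔS_gas = -69.8 J/K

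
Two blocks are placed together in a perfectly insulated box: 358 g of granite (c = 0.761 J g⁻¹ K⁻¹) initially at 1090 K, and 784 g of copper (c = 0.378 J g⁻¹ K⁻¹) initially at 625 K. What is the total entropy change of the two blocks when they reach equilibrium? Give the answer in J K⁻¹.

ΔS_total = 21.8 J/K

Energy balance: T_f = (m₁c₁T₁ + m₂c₂T₂)/(m₁c₁ + m₂c₂) = 847.72 K.
ΔS₁ = m₁c₁ ln(T_f/T₁) = 272.438 × ln(847.72/1090) = -68.48 J/K.
ΔS₂ = m₂c₂ ln(T_f/T₂) = 296.352 × ln(847.72/625) = 90.33 J/K.
ΔS_total = -68.48 + 90.33 = 21.8 J/K.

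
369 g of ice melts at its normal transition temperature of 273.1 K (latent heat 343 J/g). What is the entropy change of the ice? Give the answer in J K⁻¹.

ΔS = 463 J/K

Heat absorbed by the substance: Q = mL = 369 × 343 = 126567 J.
At constant T, ΔS = Q_rev/T = 126567 / 273.1 = 463 J/K.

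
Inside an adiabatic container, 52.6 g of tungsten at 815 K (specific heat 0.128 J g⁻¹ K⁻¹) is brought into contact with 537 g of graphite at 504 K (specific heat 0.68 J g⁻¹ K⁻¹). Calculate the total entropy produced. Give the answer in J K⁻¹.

Energy balance: T_f = (m₁c₁T₁ + m₂c₂T₂)/(m₁c₁ + m₂c₂) = 509.63 K.
ΔS₁ = m₁c₁ ln(T_f/T₁) = 6.7328 × ln(509.63/815) = -3.161 J/K.
ΔS₂ = m₂c₂ ln(T_f/T₂) = 365.16 × ln(509.63/504) = 4.057 J/K.
ΔS_total = -3.161 + 4.057 = 0.896 J/K.

ΔS_total = 0.896 J/K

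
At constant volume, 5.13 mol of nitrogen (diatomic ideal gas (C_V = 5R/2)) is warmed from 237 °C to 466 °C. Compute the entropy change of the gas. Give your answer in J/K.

In kelvin: T₁ = 510.15 K, T₂ = 739.15 K. At constant volume, ΔS = nC_V ln(T₂/T₁) with C_V = 5R/2 = 20.79 J mol⁻¹ K⁻¹.
ΔS = 5.13 × 20.79 × ln(739.15/510.15) = 39.5 J/K.

ΔS = 39.5 J/K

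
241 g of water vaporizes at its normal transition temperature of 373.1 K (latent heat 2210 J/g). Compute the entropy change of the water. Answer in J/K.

Heat absorbed by the substance: Q = mL = 241 × 2210 = 532610 J.
At constant T, ΔS = Q_rev/T = 532610 / 373.1 = 1430 J/K.

ΔS = 1430 J/K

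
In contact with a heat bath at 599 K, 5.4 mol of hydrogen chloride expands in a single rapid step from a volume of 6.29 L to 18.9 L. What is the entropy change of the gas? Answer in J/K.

Entropy is a state function, so ΔS_gas depends only on the end states.
For an isothermal ideal gas ΔS_gas = nR ln(V₂/V₁) = 5.4 × 8.314 × ln(18.9/6.29) = 49.4 J/K.

ΔS_gas = 49.4 J/K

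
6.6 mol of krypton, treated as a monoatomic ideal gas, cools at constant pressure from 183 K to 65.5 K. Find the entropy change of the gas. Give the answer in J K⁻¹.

ΔS = -141 J/K

At constant pressure, ΔS = nC_p ln(T₂/T₁) with C_p = 5R/2 = 20.79 J mol⁻¹ K⁻¹.
ΔS = 6.6 × 20.79 × ln(65.5/183) = -141 J/K.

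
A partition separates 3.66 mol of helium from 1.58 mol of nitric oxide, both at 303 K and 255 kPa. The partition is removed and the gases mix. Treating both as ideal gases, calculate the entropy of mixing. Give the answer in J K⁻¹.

ΔS_mix = 26.7 J/K

Mole fractions: x_A = 3.66/5.24 = 0.698, x_B = 0.302.
ΔS_mix = −R(n_A ln x_A + n_B ln x_B) = −8.314 × (3.66 ln 0.698 + 1.58 ln 0.302) = 26.7 J/K.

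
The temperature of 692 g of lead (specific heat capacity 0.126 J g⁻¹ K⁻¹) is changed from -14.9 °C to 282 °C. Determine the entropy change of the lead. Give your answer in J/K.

In kelvin: T₁ = 258.25 K, T₂ = 555.15 K. ΔS = ∫dQ_rev/T = m c ln(T₂/T₁) = 692 × 0.126 × ln(555.15/258.25) = 66.7 J/K.

ΔS = 66.7 J/K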